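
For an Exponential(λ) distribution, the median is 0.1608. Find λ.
λ = 4.3106

For X ~ Exponential(λ), the CDF is F(x) = 1 - e^(-λx).
The median m satisfies F(m) = 0.5:
1 - e^(-λm) = 0.5
e^(-λm) = 0.5
λm = ln(2)
m = ln(2) / λ

Given m = 0.1608:
λ = ln(2) / 0.1608 = 0.693147 / 0.1608 = 4.3106

Verification: ln(2) / 4.3106 = 0.1608 ✓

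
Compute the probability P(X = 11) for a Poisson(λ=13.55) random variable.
0.092361

We have X ~ Poisson(λ=13.55).

For a Poisson distribution, the PMF gives us the probability of each outcome.

Using the PMF formula:
P(X = 11) = 0.092361

Rounded to 4 decimal places: 0.0924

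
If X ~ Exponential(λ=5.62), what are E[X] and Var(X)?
E[X] = 0.1779, Var(X) = 0.0317

We have X ~ Exponential(λ=5.62).

For an Exponential distribution with λ=5.62:

Expected value:
E[X] = 0.1779

Variance:
Var(X) = 0.0317

Standard deviation:
σ = √Var(X) = 0.1779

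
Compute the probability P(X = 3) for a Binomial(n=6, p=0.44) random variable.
0.299193

We have X ~ Binomial(n=6, p=0.44).

For a Binomial distribution, the PMF gives us the probability of each outcome.

Using the PMF formula:
P(X = 3) = 0.299193

Rounded to 4 decimal places: 0.2992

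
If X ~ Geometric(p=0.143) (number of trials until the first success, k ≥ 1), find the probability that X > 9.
0.249360

We have X ~ Geometric(p=0.143) (number of trials until the first success, k ≥ 1).

P(X > 9) = 1 - P(X ≤ 9)
                = 1 - F(9)
                = 1 - 0.750640
                = 0.249360

So there's approximately a 24.9% chance that X exceeds 9.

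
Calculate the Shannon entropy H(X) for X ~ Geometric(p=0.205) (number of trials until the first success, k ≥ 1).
2.4744 nats

We have X ~ Geometric(p=0.205) (number of trials until the first success, k ≥ 1).

The Shannon entropy measures the uncertainty or information content of the distribution.

For a Geometric distribution with p=0.205 (number of trials until the first success, k ≥ 1):
H(X) = 2.4744 nats

(In bits, this would be 3.5698 bits.)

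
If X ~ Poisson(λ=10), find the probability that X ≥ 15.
0.083458

We have X ~ Poisson(λ=10).

For discrete distributions, P(X ≥ 15) = 1 - P(X ≤ 14).

P(X ≤ 14) = 0.916542
P(X ≥ 15) = 1 - 0.916542 = 0.083458

So there's approximately a 8.3% chance that X is at least 15.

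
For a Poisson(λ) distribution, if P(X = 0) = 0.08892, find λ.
λ = 2.4200

For a Poisson(λ) distribution, the PMF at 0 is:
P(X = 0) = λ^0 e^(-λ) / 0! = e^(-λ)

Given P(X = 0) = 0.08892:
e^(-λ) = 0.08892
-λ = ln(0.08892)
λ = -ln(0.08892) = 2.4200

Verification: e^(-2.4200) = 0.08892 ✓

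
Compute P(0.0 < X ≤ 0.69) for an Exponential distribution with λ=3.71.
0.922688

We have X ~ Exponential(λ=3.71).

To find P(0.0 < X ≤ 0.69), we use:
P(0.0 < X ≤ 0.69) = P(X ≤ 0.69) - P(X ≤ 0.0)
                 = F(0.69) - F(0.0)
                 = 0.922688 - 0.000000
                 = 0.922688

So there's approximately a 92.3% chance that X falls in this range.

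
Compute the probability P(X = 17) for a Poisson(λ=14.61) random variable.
0.079973

We have X ~ Poisson(λ=14.61).

For a Poisson distribution, the PMF gives us the probability of each outcome.

Using the PMF formula:
P(X = 17) = 0.079973

Rounded to 4 decimal places: 0.0800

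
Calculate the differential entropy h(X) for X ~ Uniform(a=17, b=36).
2.9444 nats

We have X ~ Uniform(a=17, b=36).

The differential entropy measures the uncertainty or information content of the distribution.

For a Uniform distribution with a=17, b=36:
h(X) = 2.9444 nats

(In bits, this would be 4.2479 bits.)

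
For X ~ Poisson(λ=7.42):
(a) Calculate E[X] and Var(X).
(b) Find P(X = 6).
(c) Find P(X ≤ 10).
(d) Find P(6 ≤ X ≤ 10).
(a) E[X] = 7.4200, Var(X) = 7.4200
(b) P(X = 6) = 0.138876
(c) P(X ≤ 10) = 0.869012
(d) P(6 ≤ X ≤ 10) = 0.618709

We have X ~ Poisson(λ=7.42).

(a) Moments:
E[X] = 7.4200
Var(X) = 7.4200
σ = √Var(X) = 2.7240

(b) Point probability using PMF:
P(X = 6) = 0.138876

(c) Cumulative probability using CDF:
P(X ≤ 10) = F(10) = 0.869012

(d) Range probability:
P(6 ≤ X ≤ 10) = P(X ≤ 10) - P(X ≤ 5)
                   = F(10) - F(5)
                   = 0.869012 - 0.250303
                   = 0.618709

This means approximately 61.9% of outcomes fall in the interval [6, 10].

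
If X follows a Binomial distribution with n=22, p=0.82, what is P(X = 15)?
0.053205

We have X ~ Binomial(n=22, p=0.82).

For a Binomial distribution, the PMF gives us the probability of each outcome.

Using the PMF formula:
P(X = 15) = 0.053205

Rounded to 4 decimal places: 0.0532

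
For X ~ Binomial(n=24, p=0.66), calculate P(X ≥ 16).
0.567045

We have X ~ Binomial(n=24, p=0.66).

For discrete distributions, P(X ≥ 16) = 1 - P(X ≤ 15).

P(X ≤ 15) = 0.432955
P(X ≥ 16) = 1 - 0.432955 = 0.567045

So there's approximately a 56.7% chance that X is at least 16.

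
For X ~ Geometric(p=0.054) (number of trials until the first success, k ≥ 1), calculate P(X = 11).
0.030996

We have X ~ Geometric(p=0.054) (number of trials until the first success, k ≥ 1).

For a Geometric distribution, the PMF gives us the probability of each outcome.

Using the PMF formula:
P(X = 11) = 0.030996

Rounded to 4 decimal places: 0.0310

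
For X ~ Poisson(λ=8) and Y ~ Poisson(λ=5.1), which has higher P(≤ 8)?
Y has higher probability (P(Y ≤ 8) = 0.9252 > P(X ≤ 8) = 0.5925)

Compute P(≤ 8) for each distribution:

X ~ Poisson(λ=8):
P(X ≤ 8) = 0.5925

Y ~ Poisson(λ=5.1):
P(Y ≤ 8) = 0.9252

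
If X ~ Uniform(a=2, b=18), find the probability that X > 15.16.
0.177500

We have X ~ Uniform(a=2, b=18).

P(X > 15.16) = 1 - P(X ≤ 15.16)
                = 1 - F(15.16)
                = 1 - 0.822500
                = 0.177500

So there's approximately a 17.8% chance that X exceeds 15.16.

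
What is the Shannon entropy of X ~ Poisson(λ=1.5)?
1.5394 nats

We have X ~ Poisson(λ=1.5).

The Shannon entropy measures the uncertainty or information content of the distribution.

For a Poisson distribution with λ=1.5:
H(X) = 1.5394 nats

(In bits, this would be 2.2209 bits.)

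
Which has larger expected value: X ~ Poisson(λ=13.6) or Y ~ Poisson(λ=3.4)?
X has larger mean (13.6000 > 3.4000)

Compute the expected value for each distribution:

X ~ Poisson(λ=13.6):
E[X] = 13.6000

Y ~ Poisson(λ=3.4):
E[Y] = 3.4000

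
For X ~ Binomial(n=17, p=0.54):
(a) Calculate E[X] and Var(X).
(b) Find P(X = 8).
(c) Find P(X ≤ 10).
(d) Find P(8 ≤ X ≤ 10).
(a) E[X] = 9.1800, Var(X) = 4.2228
(b) P(X = 8) = 0.162090
(c) P(X ≤ 10) = 0.737686
(d) P(8 ≤ X ≤ 10) = 0.531066

We have X ~ Binomial(n=17, p=0.54).

(a) Moments:
E[X] = 9.1800
Var(X) = 4.2228
σ = √Var(X) = 2.0549

(b) Point probability using PMF:
P(X = 8) = 0.162090

(c) Cumulative probability using CDF:
P(X ≤ 10) = F(10) = 0.737686

(d) Range probability:
P(8 ≤ X ≤ 10) = P(X ≤ 10) - P(X ≤ 7)
                   = F(10) - F(7)
                   = 0.737686 - 0.206620
                   = 0.531066

This means approximately 53.1% of outcomes fall in the interval [8, 10].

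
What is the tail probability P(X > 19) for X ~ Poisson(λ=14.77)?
0.112354

We have X ~ Poisson(λ=14.77).

P(X > 19) = 1 - P(X ≤ 19)
                = 1 - F(19)
                = 1 - 0.887646
                = 0.112354

So there's approximately a 11.2% chance that X exceeds 19.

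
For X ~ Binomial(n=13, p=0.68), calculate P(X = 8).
0.197424

We have X ~ Binomial(n=13, p=0.68).

For a Binomial distribution, the PMF gives us the probability of each outcome.

Using the PMF formula:
P(X = 8) = 0.197424

Rounded to 4 decimal places: 0.1974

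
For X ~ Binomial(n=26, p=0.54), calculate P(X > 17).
0.085362

We have X ~ Binomial(n=26, p=0.54).

P(X > 17) = 1 - P(X ≤ 17)
                = 1 - F(17)
                = 1 - 0.914638
                = 0.085362

So there's approximately a 8.5% chance that X exceeds 17.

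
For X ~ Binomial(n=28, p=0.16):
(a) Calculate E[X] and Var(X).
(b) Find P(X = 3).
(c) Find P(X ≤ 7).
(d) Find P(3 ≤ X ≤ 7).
(a) E[X] = 4.4800, Var(X) = 3.7632
(b) P(X = 3) = 0.171667
(c) P(X ≤ 7) = 0.932994
(d) P(3 ≤ X ≤ 7) = 0.780980

We have X ~ Binomial(n=28, p=0.16).

(a) Moments:
E[X] = 4.4800
Var(X) = 3.7632
σ = √Var(X) = 1.9399

(b) Point probability using PMF:
P(X = 3) = 0.171667

(c) Cumulative probability using CDF:
P(X ≤ 7) = F(7) = 0.932994

(d) Range probability:
P(3 ≤ X ≤ 7) = P(X ≤ 7) - P(X ≤ 2)
                   = F(7) - F(2)
                   = 0.932994 - 0.152014
                   = 0.780980

This means approximately 78.1% of outcomes fall in the interval [3, 7].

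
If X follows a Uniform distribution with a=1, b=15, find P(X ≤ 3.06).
0.147143

We have X ~ Uniform(a=1, b=15).

The CDF gives us P(X ≤ k).

Using the CDF:
P(X ≤ 3.06) = 0.147143

This means there's approximately a 14.7% chance that X is at most 3.06.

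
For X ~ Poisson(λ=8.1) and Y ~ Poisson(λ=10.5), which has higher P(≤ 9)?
X has higher probability (P(X ≤ 9) = 0.7041 > P(Y ≤ 9) = 0.3971)

Compute P(≤ 9) for each distribution:

X ~ Poisson(λ=8.1):
P(X ≤ 9) = 0.7041

Y ~ Poisson(λ=10.5):
P(Y ≤ 9) = 0.3971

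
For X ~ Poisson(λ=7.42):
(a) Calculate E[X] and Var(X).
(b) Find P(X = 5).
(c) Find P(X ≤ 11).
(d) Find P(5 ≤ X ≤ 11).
(a) E[X] = 7.4200, Var(X) = 7.4200
(b) P(X = 5) = 0.112298
(c) P(X ≤ 11) = 0.925353
(d) P(5 ≤ X ≤ 11) = 0.787348

We have X ~ Poisson(λ=7.42).

(a) Moments:
E[X] = 7.4200
Var(X) = 7.4200
σ = √Var(X) = 2.7240

(b) Point probability using PMF:
P(X = 5) = 0.112298

(c) Cumulative probability using CDF:
P(X ≤ 11) = F(11) = 0.925353

(d) Range probability:
P(5 ≤ X ≤ 11) = P(X ≤ 11) - P(X ≤ 4)
                   = F(11) - F(4)
                   = 0.925353 - 0.138005
                   = 0.787348

This means approximately 78.7% of outcomes fall in the interval [5, 11].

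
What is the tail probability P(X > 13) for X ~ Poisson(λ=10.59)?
0.182235

We have X ~ Poisson(λ=10.59).

P(X > 13) = 1 - P(X ≤ 13)
                = 1 - F(13)
                = 1 - 0.817765
                = 0.182235

So there's approximately a 18.2% chance that X exceeds 13.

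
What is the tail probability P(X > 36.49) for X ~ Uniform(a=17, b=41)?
0.187917

We have X ~ Uniform(a=17, b=41).

P(X > 36.49) = 1 - P(X ≤ 36.49)
                = 1 - F(36.49)
                = 1 - 0.812083
                = 0.187917

So there's approximately a 18.8% chance that X exceeds 36.49.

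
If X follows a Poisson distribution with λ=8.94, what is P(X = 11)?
0.095712

We have X ~ Poisson(λ=8.94).

For a Poisson distribution, the PMF gives us the probability of each outcome.

Using the PMF formula:
P(X = 11) = 0.095712

Rounded to 4 decimal places: 0.0957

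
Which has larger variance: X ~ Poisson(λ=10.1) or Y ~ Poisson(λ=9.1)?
X has larger variance (10.1000 > 9.1000)

Compute the variance for each distribution:

X ~ Poisson(λ=10.1):
Var(X) = 10.1000

Y ~ Poisson(λ=9.1):
Var(Y) = 9.1000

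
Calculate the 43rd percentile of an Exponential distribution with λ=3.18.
0.1768

We have X ~ Exponential(λ=3.18).

We want to find x such that P(X ≤ x) = 0.43.

This is the 43rd percentile, which means 43% of values fall below this point.

Using the inverse CDF (quantile function):
x = F⁻¹(0.43) = 0.1768

Verification: P(X ≤ 0.1768) = 0.43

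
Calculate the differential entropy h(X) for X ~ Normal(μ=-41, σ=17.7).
4.2925 nats

We have X ~ Normal(μ=-41, σ=17.7).

The differential entropy measures the uncertainty or information content of the distribution.

For a Normal distribution with μ=-41, σ=17.7:
h(X) = 4.2925 nats

(In bits, this would be 6.1928 bits.)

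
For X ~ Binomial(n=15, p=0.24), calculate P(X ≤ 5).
0.872760

We have X ~ Binomial(n=15, p=0.24).

The CDF gives us P(X ≤ k).

Using the CDF:
P(X ≤ 5) = 0.872760

This means there's approximately a 87.3% chance that X is at most 5.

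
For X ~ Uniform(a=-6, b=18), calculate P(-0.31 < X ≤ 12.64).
0.539583

We have X ~ Uniform(a=-6, b=18).

To find P(-0.31 < X ≤ 12.64), we use:
P(-0.31 < X ≤ 12.64) = P(X ≤ 12.64) - P(X ≤ -0.31)
                 = F(12.64) - F(-0.31)
                 = 0.776667 - 0.237083
                 = 0.539583

So there's approximately a 54.0% chance that X falls in this range.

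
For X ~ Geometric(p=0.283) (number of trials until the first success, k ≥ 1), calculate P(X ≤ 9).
0.949919

We have X ~ Geometric(p=0.283) (number of trials until the first success, k ≥ 1).

The CDF gives us P(X ≤ k).

Using the CDF:
P(X ≤ 9) = 0.949919

This means there's approximately a 95.0% chance that X is at most 9.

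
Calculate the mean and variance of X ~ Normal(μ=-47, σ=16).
E[X] = -47.0000, Var(X) = 256.0000

We have X ~ Normal(μ=-47, σ=16).

For a Normal distribution with μ=-47, σ=16:

Expected value:
E[X] = -47.0000

Variance:
Var(X) = 256.0000

Standard deviation:
σ = √Var(X) = 16.0000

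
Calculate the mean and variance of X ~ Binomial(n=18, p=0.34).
E[X] = 6.1200, Var(X) = 4.0392

We have X ~ Binomial(n=18, p=0.34).

For a Binomial distribution with n=18, p=0.34:

Expected value:
E[X] = 6.1200

Variance:
Var(X) = 4.0392

Standard deviation:
σ = √Var(X) = 2.0098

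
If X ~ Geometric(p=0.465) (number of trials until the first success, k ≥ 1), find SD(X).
1.5730

We have X ~ Geometric(p=0.465) (number of trials until the first success, k ≥ 1).

For a Geometric distribution with p=0.465 (number of trials until the first success, k ≥ 1):
σ = √Var(X) = 1.5730

The standard deviation is the square root of the variance.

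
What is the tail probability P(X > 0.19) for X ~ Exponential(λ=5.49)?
0.352361

We have X ~ Exponential(λ=5.49).

P(X > 0.19) = 1 - P(X ≤ 0.19)
                = 1 - F(0.19)
                = 1 - 0.647639
                = 0.352361

So there's approximately a 35.2% chance that X exceeds 0.19.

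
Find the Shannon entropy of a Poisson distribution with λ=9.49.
2.5347 nats

We have X ~ Poisson(λ=9.49).

The Shannon entropy measures the uncertainty or information content of the distribution.

For a Poisson distribution with λ=9.49:
H(X) = 2.5347 nats

(In bits, this would be 3.6568 bits.)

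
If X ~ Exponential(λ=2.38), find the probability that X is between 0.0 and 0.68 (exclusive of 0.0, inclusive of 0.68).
0.801784

We have X ~ Exponential(λ=2.38).

To find P(0.0 < X ≤ 0.68), we use:
P(0.0 < X ≤ 0.68) = P(X ≤ 0.68) - P(X ≤ 0.0)
                 = F(0.68) - F(0.0)
                 = 0.801784 - 0.000000
                 = 0.801784

So there's approximately a 80.2% chance that X falls in this range.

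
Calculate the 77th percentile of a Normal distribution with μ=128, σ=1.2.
128.8866

We have X ~ Normal(μ=128, σ=1.2).

We want to find x such that P(X ≤ x) = 0.77.

This is the 77th percentile, which means 77% of values fall below this point.

Using the inverse CDF (quantile function):
x = F⁻¹(0.77) = 128.8866

Verification: P(X ≤ 128.8866) = 0.77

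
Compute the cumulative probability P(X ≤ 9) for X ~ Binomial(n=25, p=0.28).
0.866230

We have X ~ Binomial(n=25, p=0.28).

The CDF gives us P(X ≤ k).

Using the CDF:
P(X ≤ 9) = 0.866230

This means there's approximately a 86.6% chance that X is at most 9.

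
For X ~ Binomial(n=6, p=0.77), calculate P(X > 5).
0.208422

We have X ~ Binomial(n=6, p=0.77).

P(X > 5) = 1 - P(X ≤ 5)
                = 1 - F(5)
                = 1 - 0.791578
                = 0.208422

So there's approximately a 20.8% chance that X exceeds 5.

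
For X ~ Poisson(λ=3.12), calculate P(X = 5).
0.108791

We have X ~ Poisson(λ=3.12).

For a Poisson distribution, the PMF gives us the probability of each outcome.

Using the PMF formula:
P(X = 5) = 0.108791

Rounded to 4 decimal places: 0.1088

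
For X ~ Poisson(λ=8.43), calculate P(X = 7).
0.130997

We have X ~ Poisson(λ=8.43).

For a Poisson distribution, the PMF gives us the probability of each outcome.

Using the PMF formula:
P(X = 7) = 0.130997

Rounded to 4 decimal places: 0.1310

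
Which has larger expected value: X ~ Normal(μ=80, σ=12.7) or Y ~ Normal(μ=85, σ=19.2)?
Y has larger mean (85.0000 > 80.0000)

Compute the expected value for each distribution:

X ~ Normal(μ=80, σ=12.7):
E[X] = 80.0000

Y ~ Normal(μ=85, σ=19.2):
E[Y] = 85.0000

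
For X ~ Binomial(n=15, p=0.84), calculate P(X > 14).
0.073146

We have X ~ Binomial(n=15, p=0.84).

P(X > 14) = 1 - P(X ≤ 14)
                = 1 - F(14)
                = 1 - 0.926854
                = 0.073146

So there's approximately a 7.3% chance that X exceeds 14.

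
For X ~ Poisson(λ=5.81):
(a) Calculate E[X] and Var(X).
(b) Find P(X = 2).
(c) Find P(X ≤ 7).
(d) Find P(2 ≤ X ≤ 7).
(a) E[X] = 5.8100, Var(X) = 5.8100
(b) P(X = 2) = 0.050591
(c) P(X ≤ 7) = 0.769698
(d) P(2 ≤ X ≤ 7) = 0.749286

We have X ~ Poisson(λ=5.81).

(a) Moments:
E[X] = 5.8100
Var(X) = 5.8100
σ = √Var(X) = 2.4104

(b) Point probability using PMF:
P(X = 2) = 0.050591

(c) Cumulative probability using CDF:
P(X ≤ 7) = F(7) = 0.769698

(d) Range probability:
P(2 ≤ X ≤ 7) = P(X ≤ 7) - P(X ≤ 1)
                   = F(7) - F(1)
                   = 0.769698 - 0.020412
                   = 0.749286

This means approximately 74.9% of outcomes fall in the interval [2, 7].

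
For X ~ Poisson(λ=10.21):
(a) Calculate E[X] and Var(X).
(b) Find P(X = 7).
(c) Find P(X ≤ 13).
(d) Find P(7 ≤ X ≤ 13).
(a) E[X] = 10.2100, Var(X) = 10.2100
(b) P(X = 7) = 0.084451
(c) P(X ≤ 13) = 0.848676
(d) P(7 ≤ X ≤ 13) = 0.731230

We have X ~ Poisson(λ=10.21).

(a) Moments:
E[X] = 10.2100
Var(X) = 10.2100
σ = √Var(X) = 3.1953

(b) Point probability using PMF:
P(X = 7) = 0.084451

(c) Cumulative probability using CDF:
P(X ≤ 13) = F(13) = 0.848676

(d) Range probability:
P(7 ≤ X ≤ 13) = P(X ≤ 13) - P(X ≤ 6)
                   = F(13) - F(6)
                   = 0.848676 - 0.117446
                   = 0.731230

This means approximately 73.1% of outcomes fall in the interval [7, 13].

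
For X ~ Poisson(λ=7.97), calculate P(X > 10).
0.181148

We have X ~ Poisson(λ=7.97).

P(X > 10) = 1 - P(X ≤ 10)
                = 1 - F(10)
                = 1 - 0.818852
                = 0.181148

So there's approximately a 18.1% chance that X exceeds 10.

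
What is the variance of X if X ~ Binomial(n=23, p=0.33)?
5.0853

We have X ~ Binomial(n=23, p=0.33).

For a Binomial distribution with n=23, p=0.33:
Var(X) = 5.0853

The variance measures the spread of the distribution around the mean.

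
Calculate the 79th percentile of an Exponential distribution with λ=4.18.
0.3734

We have X ~ Exponential(λ=4.18).

We want to find x such that P(X ≤ x) = 0.79.

This is the 79th percentile, which means 79% of values fall below this point.

Using the inverse CDF (quantile function):
x = F⁻¹(0.79) = 0.3734

Verification: P(X ≤ 0.3734) = 0.79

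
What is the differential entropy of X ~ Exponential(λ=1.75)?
0.4404 nats

We have X ~ Exponential(λ=1.75).

The differential entropy measures the uncertainty or information content of the distribution.

For an Exponential distribution with λ=1.75:
h(X) = 0.4404 nats

(In bits, this would be 0.6353 bits.)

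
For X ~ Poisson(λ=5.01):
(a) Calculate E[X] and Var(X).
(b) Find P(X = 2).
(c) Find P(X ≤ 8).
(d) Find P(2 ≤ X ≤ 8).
(a) E[X] = 5.0100, Var(X) = 5.0100
(b) P(X = 2) = 0.083720
(c) P(X ≤ 8) = 0.931252
(d) P(2 ≤ X ≤ 8) = 0.891159

We have X ~ Poisson(λ=5.01).

(a) Moments:
E[X] = 5.0100
Var(X) = 5.0100
σ = √Var(X) = 2.2383

(b) Point probability using PMF:
P(X = 2) = 0.083720

(c) Cumulative probability using CDF:
P(X ≤ 8) = F(8) = 0.931252

(d) Range probability:
P(2 ≤ X ≤ 8) = P(X ≤ 8) - P(X ≤ 1)
                   = F(8) - F(1)
                   = 0.931252 - 0.040092
                   = 0.891159

This means approximately 89.1% of outcomes fall in the interval [2, 8].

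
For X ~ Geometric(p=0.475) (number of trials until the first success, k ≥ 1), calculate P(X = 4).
0.068734

We have X ~ Geometric(p=0.475) (number of trials until the first success, k ≥ 1).

For a Geometric distribution, the PMF gives us the probability of each outcome.

Using the PMF formula:
P(X = 4) = 0.068734

Rounded to 4 decimal places: 0.0687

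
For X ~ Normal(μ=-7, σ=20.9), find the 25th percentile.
-21.0968

We have X ~ Normal(μ=-7, σ=20.9).

We want to find x such that P(X ≤ x) = 0.25.

This is the 25th percentile, which means 25% of values fall below this point.

Using the inverse CDF (quantile function):
x = F⁻¹(0.25) = -21.0968

Verification: P(X ≤ -21.0968) = 0.25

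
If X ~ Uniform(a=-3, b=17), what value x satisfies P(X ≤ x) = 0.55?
8.0000

We have X ~ Uniform(a=-3, b=17).

We want to find x such that P(X ≤ x) = 0.55.

This is the 55th percentile, which means 55% of values fall below this point.

Using the inverse CDF (quantile function):
x = F⁻¹(0.55) = 8.0000

Verification: P(X ≤ 8.0000) = 0.55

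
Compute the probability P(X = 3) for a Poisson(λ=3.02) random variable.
0.224027

We have X ~ Poisson(λ=3.02).

For a Poisson distribution, the PMF gives us the probability of each outcome.

Using the PMF formula:
P(X = 3) = 0.224027

Rounded to 4 decimal places: 0.2240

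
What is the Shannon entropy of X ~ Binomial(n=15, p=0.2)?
1.8384 nats

We have X ~ Binomial(n=15, p=0.2).

The Shannon entropy measures the uncertainty or information content of the distribution.

For a Binomial distribution with n=15, p=0.2:
H(X) = 1.8384 nats

(In bits, this would be 2.6522 bits.)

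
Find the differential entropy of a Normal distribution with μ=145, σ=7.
3.3648 nats

We have X ~ Normal(μ=145, σ=7).

The differential entropy measures the uncertainty or information content of the distribution.

For a Normal distribution with μ=145, σ=7:
h(X) = 3.3648 nats

(In bits, this would be 4.8545 bits.)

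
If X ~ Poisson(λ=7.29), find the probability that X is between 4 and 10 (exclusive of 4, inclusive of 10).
0.731482

We have X ~ Poisson(λ=7.29).

To find P(4 < X ≤ 10), we use:
P(4 < X ≤ 10) = P(X ≤ 10) - P(X ≤ 4)
                 = F(10) - F(4)
                 = 0.879623 - 0.148141
                 = 0.731482

So there's approximately a 73.1% chance that X falls in this range.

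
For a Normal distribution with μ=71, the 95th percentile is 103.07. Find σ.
σ = 19.4972

For X ~ Normal(μ, σ), the p-th percentile satisfies x = μ + z_p × σ,
where z_p = Φ⁻¹(p) is the standard normal quantile.

Step 1: z_{0.95} = Φ⁻¹(0.95) = 1.6449

Step 2: Solve for σ:
103.07 = 71 + 1.6449 × σ
σ = (103.07 - 71) / 1.6449
σ = 32.07 / 1.6449
σ = 19.4972

Verification: μ + z × σ = 71 + 1.6449 × 19.4972 = 103.07 ✓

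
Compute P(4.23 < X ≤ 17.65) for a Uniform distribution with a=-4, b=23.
0.497037

We have X ~ Uniform(a=-4, b=23).

To find P(4.23 < X ≤ 17.65), we use:
P(4.23 < X ≤ 17.65) = P(X ≤ 17.65) - P(X ≤ 4.23)
                 = F(17.65) - F(4.23)
                 = 0.801852 - 0.304815
                 = 0.497037

So there's approximately a 49.7% chance that X falls in this range.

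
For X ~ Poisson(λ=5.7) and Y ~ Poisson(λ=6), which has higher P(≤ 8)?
X has higher probability (P(X ≤ 8) = 0.8766 > P(Y ≤ 8) = 0.8472)

Compute P(≤ 8) for each distribution:

X ~ Poisson(λ=5.7):
P(X ≤ 8) = 0.8766

Y ~ Poisson(λ=6):
P(Y ≤ 8) = 0.8472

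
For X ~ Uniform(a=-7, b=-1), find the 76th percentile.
-2.4400

We have X ~ Uniform(a=-7, b=-1).

We want to find x such that P(X ≤ x) = 0.76.

This is the 76th percentile, which means 76% of values fall below this point.

Using the inverse CDF (quantile function):
x = F⁻¹(0.76) = -2.4400

Verification: P(X ≤ -2.4400) = 0.76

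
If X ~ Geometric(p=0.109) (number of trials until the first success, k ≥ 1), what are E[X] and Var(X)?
E[X] = 9.1743, Var(X) = 74.9937

We have X ~ Geometric(p=0.109) (number of trials until the first success, k ≥ 1).

For a Geometric distribution with p=0.109 (number of trials until the first success, k ≥ 1):

Expected value:
E[X] = 9.1743

Variance:
Var(X) = 74.9937

Standard deviation:
σ = √Var(X) = 8.6599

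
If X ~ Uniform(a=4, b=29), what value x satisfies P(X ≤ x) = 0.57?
18.2500

We have X ~ Uniform(a=4, b=29).

We want to find x such that P(X ≤ x) = 0.57.

This is the 57th percentile, which means 57% of values fall below this point.

Using the inverse CDF (quantile function):
x = F⁻¹(0.57) = 18.2500

Verification: P(X ≤ 18.2500) = 0.57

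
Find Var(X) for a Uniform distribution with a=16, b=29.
14.0833

We have X ~ Uniform(a=16, b=29).

For a Uniform distribution with a=16, b=29:
Var(X) = 14.0833

The variance measures the spread of the distribution around the mean.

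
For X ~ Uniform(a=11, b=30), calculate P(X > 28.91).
0.057368

We have X ~ Uniform(a=11, b=30).

P(X > 28.91) = 1 - P(X ≤ 28.91)
                = 1 - F(28.91)
                = 1 - 0.942632
                = 0.057368

So there's approximately a 5.7% chance that X exceeds 28.91.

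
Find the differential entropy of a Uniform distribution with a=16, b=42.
3.2581 nats

We have X ~ Uniform(a=16, b=42).

The differential entropy measures the uncertainty or information content of the distribution.

For a Uniform distribution with a=16, b=42:
h(X) = 3.2581 nats

(In bits, this would be 4.7004 bits.)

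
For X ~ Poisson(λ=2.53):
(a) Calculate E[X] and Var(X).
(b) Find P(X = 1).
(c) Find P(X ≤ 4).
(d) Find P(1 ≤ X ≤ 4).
(a) E[X] = 2.5300, Var(X) = 2.5300
(b) P(X = 1) = 0.201537
(c) P(X ≤ 4) = 0.887134
(d) P(1 ≤ X ≤ 4) = 0.807475

We have X ~ Poisson(λ=2.53).

(a) Moments:
E[X] = 2.5300
Var(X) = 2.5300
σ = √Var(X) = 1.5906

(b) Point probability using PMF:
P(X = 1) = 0.201537

(c) Cumulative probability using CDF:
P(X ≤ 4) = F(4) = 0.887134

(d) Range probability:
P(1 ≤ X ≤ 4) = P(X ≤ 4) - P(X ≤ 0)
                   = F(4) - F(0)
                   = 0.887134 - 0.079659
                   = 0.807475

This means approximately 80.7% of outcomes fall in the interval [1, 4].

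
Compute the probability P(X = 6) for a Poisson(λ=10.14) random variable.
0.059587

We have X ~ Poisson(λ=10.14).

For a Poisson distribution, the PMF gives us the probability of each outcome.

Using the PMF formula:
P(X = 6) = 0.059587

Rounded to 4 decimal places: 0.0596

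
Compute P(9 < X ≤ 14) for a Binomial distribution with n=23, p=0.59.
0.605376

We have X ~ Binomial(n=23, p=0.59).

To find P(9 < X ≤ 14), we use:
P(9 < X ≤ 14) = P(X ≤ 14) - P(X ≤ 9)
                 = F(14) - F(9)
                 = 0.648738 - 0.043362
                 = 0.605376

So there's approximately a 60.5% chance that X falls in this range.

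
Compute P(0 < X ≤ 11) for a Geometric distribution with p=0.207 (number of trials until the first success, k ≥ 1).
0.922016

We have X ~ Geometric(p=0.207) (number of trials until the first success, k ≥ 1).

To find P(0 < X ≤ 11), we use:
P(0 < X ≤ 11) = P(X ≤ 11) - P(X ≤ 0)
                 = F(11) - F(0)
                 = 0.922016 - 0.000000
                 = 0.922016

So there's approximately a 92.2% chance that X falls in this range.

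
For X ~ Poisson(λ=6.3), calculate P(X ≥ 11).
0.056280

We have X ~ Poisson(λ=6.3).

For discrete distributions, P(X ≥ 11) = 1 - P(X ≤ 10).

P(X ≤ 10) = 0.943720
P(X ≥ 11) = 1 - 0.943720 = 0.056280

So there's approximately a 5.6% chance that X is at least 11.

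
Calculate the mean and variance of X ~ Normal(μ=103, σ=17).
E[X] = 103.0000, Var(X) = 289.0000

We have X ~ Normal(μ=103, σ=17).

For a Normal distribution with μ=103, σ=17:

Expected value:
E[X] = 103.0000

Variance:
Var(X) = 289.0000

Standard deviation:
σ = √Var(X) = 17.0000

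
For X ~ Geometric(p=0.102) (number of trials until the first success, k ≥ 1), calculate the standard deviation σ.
9.2905

We have X ~ Geometric(p=0.102) (number of trials until the first success, k ≥ 1).

For a Geometric distribution with p=0.102 (number of trials until the first success, k ≥ 1):
σ = √Var(X) = 9.2905

The standard deviation is the square root of the variance.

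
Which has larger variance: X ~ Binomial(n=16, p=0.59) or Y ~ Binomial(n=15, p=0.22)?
X has larger variance (3.8704 > 2.5740)

Compute the variance for each distribution:

X ~ Binomial(n=16, p=0.59):
Var(X) = 3.8704

Y ~ Binomial(n=15, p=0.22):
Var(Y) = 2.5740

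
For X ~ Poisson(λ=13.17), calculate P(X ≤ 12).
0.444543

We have X ~ Poisson(λ=13.17).

The CDF gives us P(X ≤ k).

Using the CDF:
P(X ≤ 12) = 0.444543

This means there's approximately a 44.5% chance that X is at most 12.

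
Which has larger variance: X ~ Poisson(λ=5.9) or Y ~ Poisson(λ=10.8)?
Y has larger variance (10.8000 > 5.9000)

Compute the variance for each distribution:

X ~ Poisson(λ=5.9):
Var(X) = 5.9000

Y ~ Poisson(λ=10.8):
Var(Y) = 10.8000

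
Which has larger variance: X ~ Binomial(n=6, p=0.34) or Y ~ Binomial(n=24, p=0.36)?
Y has larger variance (5.5296 > 1.3464)

Compute the variance for each distribution:

X ~ Binomial(n=6, p=0.34):
Var(X) = 1.3464

Y ~ Binomial(n=24, p=0.36):
Var(Y) = 5.5296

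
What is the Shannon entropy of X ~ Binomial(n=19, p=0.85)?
1.8371 nats

We have X ~ Binomial(n=19, p=0.85).

The Shannon entropy measures the uncertainty or information content of the distribution.

For a Binomial distribution with n=19, p=0.85:
H(X) = 1.8371 nats

(In bits, this would be 2.6504 bits.)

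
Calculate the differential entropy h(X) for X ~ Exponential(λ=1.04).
0.9608 nats

We have X ~ Exponential(λ=1.04).

The differential entropy measures the uncertainty or information content of the distribution.

For an Exponential distribution with λ=1.04:
h(X) = 0.9608 nats

(In bits, this would be 1.3861 bits.)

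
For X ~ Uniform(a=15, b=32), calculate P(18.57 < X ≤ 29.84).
0.662941

We have X ~ Uniform(a=15, b=32).

To find P(18.57 < X ≤ 29.84), we use:
P(18.57 < X ≤ 29.84) = P(X ≤ 29.84) - P(X ≤ 18.57)
                 = F(29.84) - F(18.57)
                 = 0.872941 - 0.210000
                 = 0.662941

So there's approximately a 66.3% chance that X falls in this range.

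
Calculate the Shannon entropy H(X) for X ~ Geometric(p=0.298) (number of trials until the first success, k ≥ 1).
2.0442 nats

We have X ~ Geometric(p=0.298) (number of trials until the first success, k ≥ 1).

The Shannon entropy measures the uncertainty or information content of the distribution.

For a Geometric distribution with p=0.298 (number of trials until the first success, k ≥ 1):
H(X) = 2.0442 nats

(In bits, this would be 2.9491 bits.)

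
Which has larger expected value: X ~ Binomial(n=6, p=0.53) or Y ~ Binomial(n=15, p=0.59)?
Y has larger mean (8.8500 > 3.1800)

Compute the expected value for each distribution:

X ~ Binomial(n=6, p=0.53):
E[X] = 3.1800

Y ~ Binomial(n=15, p=0.59):
E[Y] = 8.8500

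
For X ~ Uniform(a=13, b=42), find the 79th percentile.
35.9100

We have X ~ Uniform(a=13, b=42).

We want to find x such that P(X ≤ x) = 0.79.

This is the 79th percentile, which means 79% of values fall below this point.

Using the inverse CDF (quantile function):
x = F⁻¹(0.79) = 35.9100

Verification: P(X ≤ 35.9100) = 0.79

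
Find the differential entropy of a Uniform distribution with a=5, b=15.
2.3026 nats

We have X ~ Uniform(a=5, b=15).

The differential entropy measures the uncertainty or information content of the distribution.

For a Uniform distribution with a=5, b=15:
h(X) = 2.3026 nats

(In bits, this would be 3.3219 bits.)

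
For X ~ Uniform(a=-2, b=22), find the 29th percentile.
4.9600

We have X ~ Uniform(a=-2, b=22).

We want to find x such that P(X ≤ x) = 0.29.

This is the 29th percentile, which means 29% of values fall below this point.

Using the inverse CDF (quantile function):
x = F⁻¹(0.29) = 4.9600

Verification: P(X ≤ 4.9600) = 0.29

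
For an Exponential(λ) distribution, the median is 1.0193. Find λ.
λ = 0.6800

For X ~ Exponential(λ), the CDF is F(x) = 1 - e^(-λx).
The median m satisfies F(m) = 0.5:
1 - e^(-λm) = 0.5
e^(-λm) = 0.5
λm = ln(2)
m = ln(2) / λ

Given m = 1.0193:
λ = ln(2) / 1.0193 = 0.693147 / 1.0193 = 0.6800

Verification: ln(2) / 0.6800 = 1.0193 ✓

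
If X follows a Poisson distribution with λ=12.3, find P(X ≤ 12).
0.541697

We have X ~ Poisson(λ=12.3).

The CDF gives us P(X ≤ k).

Using the CDF:
P(X ≤ 12) = 0.541697

This means there's approximately a 54.2% chance that X is at most 12.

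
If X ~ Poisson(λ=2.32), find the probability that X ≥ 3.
0.409258

We have X ~ Poisson(λ=2.32).

For discrete distributions, P(X ≥ 3) = 1 - P(X ≤ 2).

P(X ≤ 2) = 0.590742
P(X ≥ 3) = 1 - 0.590742 = 0.409258

So there's approximately a 40.9% chance that X is at least 3.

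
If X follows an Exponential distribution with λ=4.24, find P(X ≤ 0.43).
0.838492

We have X ~ Exponential(λ=4.24).

The CDF gives us P(X ≤ k).

Using the CDF:
P(X ≤ 0.43) = 0.838492

This means there's approximately a 83.8% chance that X is at most 0.43.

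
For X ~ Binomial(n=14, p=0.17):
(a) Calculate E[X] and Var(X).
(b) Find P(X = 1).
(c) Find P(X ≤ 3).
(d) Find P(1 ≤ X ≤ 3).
(a) E[X] = 2.3800, Var(X) = 1.9754
(b) P(X = 1) = 0.211151
(c) P(X ≤ 3) = 0.796204
(d) P(1 ≤ X ≤ 3) = 0.722568

We have X ~ Binomial(n=14, p=0.17).

(a) Moments:
E[X] = 2.3800
Var(X) = 1.9754
σ = √Var(X) = 1.4055

(b) Point probability using PMF:
P(X = 1) = 0.211151

(c) Cumulative probability using CDF:
P(X ≤ 3) = F(3) = 0.796204

(d) Range probability:
P(1 ≤ X ≤ 3) = P(X ≤ 3) - P(X ≤ 0)
                   = F(3) - F(0)
                   = 0.796204 - 0.073637
                   = 0.722568

This means approximately 72.3% of outcomes fall in the interval [1, 3].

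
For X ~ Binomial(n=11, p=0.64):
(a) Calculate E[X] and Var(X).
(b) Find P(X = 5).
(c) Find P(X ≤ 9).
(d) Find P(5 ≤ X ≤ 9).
(a) E[X] = 7.0400, Var(X) = 2.5344
(b) P(X = 5) = 0.107983
(c) P(X ≤ 9) = 0.946966
(d) P(5 ≤ X ≤ 9) = 0.888819

We have X ~ Binomial(n=11, p=0.64).

(a) Moments:
E[X] = 7.0400
Var(X) = 2.5344
σ = √Var(X) = 1.5920

(b) Point probability using PMF:
P(X = 5) = 0.107983

(c) Cumulative probability using CDF:
P(X ≤ 9) = F(9) = 0.946966

(d) Range probability:
P(5 ≤ X ≤ 9) = P(X ≤ 9) - P(X ≤ 4)
                   = F(9) - F(4)
                   = 0.946966 - 0.058147
                   = 0.888819

This means approximately 88.9% of outcomes fall in the interval [5, 9].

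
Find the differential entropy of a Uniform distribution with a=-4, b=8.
2.4849 nats

We have X ~ Uniform(a=-4, b=8).

The differential entropy measures the uncertainty or information content of the distribution.

For a Uniform distribution with a=-4, b=8:
h(X) = 2.4849 nats

(In bits, this would be 3.5850 bits.)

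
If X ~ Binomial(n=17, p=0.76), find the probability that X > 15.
0.059960

We have X ~ Binomial(n=17, p=0.76).

P(X > 15) = 1 - P(X ≤ 15)
                = 1 - F(15)
                = 1 - 0.940040
                = 0.059960

So there's approximately a 6.0% chance that X exceeds 15.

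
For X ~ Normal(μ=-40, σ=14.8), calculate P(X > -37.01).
0.419948

We have X ~ Normal(μ=-40, σ=14.8).

P(X > -37.01) = 1 - P(X ≤ -37.01)
                = 1 - F(-37.01)
                = 1 - 0.580052
                = 0.419948

So there's approximately a 42.0% chance that X exceeds -37.01.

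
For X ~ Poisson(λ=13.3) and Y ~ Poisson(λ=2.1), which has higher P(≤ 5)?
Y has higher probability (P(Y ≤ 5) = 0.9796 > P(X ≤ 5) = 0.0088)

Compute P(≤ 5) for each distribution:

X ~ Poisson(λ=13.3):
P(X ≤ 5) = 0.0088

Y ~ Poisson(λ=2.1):
P(Y ≤ 5) = 0.9796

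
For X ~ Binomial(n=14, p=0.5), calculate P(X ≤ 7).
0.604736

We have X ~ Binomial(n=14, p=0.5).

The CDF gives us P(X ≤ k).

Using the CDF:
P(X ≤ 7) = 0.604736

This means there's approximately a 60.5% chance that X is at most 7.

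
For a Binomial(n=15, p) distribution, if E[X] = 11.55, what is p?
p = 0.77

For a Binomial(n, p) distribution:
E[X] = n × p

Given n = 15 and E[X] = 11.55:
11.55 = 15 × p
p = 11.55 / 15 = 0.77

Verification: Binomial(15, 0.77) has E[X] = 11.55 ✓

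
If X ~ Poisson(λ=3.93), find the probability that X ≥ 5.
0.357490

We have X ~ Poisson(λ=3.93).

For discrete distributions, P(X ≥ 5) = 1 - P(X ≤ 4).

P(X ≤ 4) = 0.642510
P(X ≥ 5) = 1 - 0.642510 = 0.357490

So there's approximately a 35.7% chance that X is at least 5.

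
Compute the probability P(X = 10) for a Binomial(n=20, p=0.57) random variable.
0.144555

We have X ~ Binomial(n=20, p=0.57).

For a Binomial distribution, the PMF gives us the probability of each outcome.

Using the PMF formula:
P(X = 10) = 0.144555

Rounded to 4 decimal places: 0.1446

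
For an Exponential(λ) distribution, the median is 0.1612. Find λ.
λ = 4.2999

For X ~ Exponential(λ), the CDF is F(x) = 1 - e^(-λx).
The median m satisfies F(m) = 0.5:
1 - e^(-λm) = 0.5
e^(-λm) = 0.5
λm = ln(2)
m = ln(2) / λ

Given m = 0.1612:
λ = ln(2) / 0.1612 = 0.693147 / 0.1612 = 4.2999

Verification: ln(2) / 4.2999 = 0.1612 ✓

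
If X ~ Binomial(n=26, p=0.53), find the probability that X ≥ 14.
0.545224

We have X ~ Binomial(n=26, p=0.53).

For discrete distributions, P(X ≥ 14) = 1 - P(X ≤ 13).

P(X ≤ 13) = 0.454776
P(X ≥ 14) = 1 - 0.454776 = 0.545224

So there's approximately a 54.5% chance that X is at least 14.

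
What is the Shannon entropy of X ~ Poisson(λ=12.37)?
2.6695 nats

We have X ~ Poisson(λ=12.37).

The Shannon entropy measures the uncertainty or information content of the distribution.

For a Poisson distribution with λ=12.37:
H(X) = 2.6695 nats

(In bits, this would be 3.8513 bits.)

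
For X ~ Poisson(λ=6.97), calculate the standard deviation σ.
2.6401

We have X ~ Poisson(λ=6.97).

For a Poisson distribution with λ=6.97:
σ = √Var(X) = 2.6401

The standard deviation is the square root of the variance.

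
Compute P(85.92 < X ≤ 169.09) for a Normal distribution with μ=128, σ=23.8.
0.919344

We have X ~ Normal(μ=128, σ=23.8).

To find P(85.92 < X ≤ 169.09), we use:
P(85.92 < X ≤ 169.09) = P(X ≤ 169.09) - P(X ≤ 85.92)
                 = F(169.09) - F(85.92)
                 = 0.957869 - 0.038525
                 = 0.919344

So there's approximately a 91.9% chance that X falls in this range.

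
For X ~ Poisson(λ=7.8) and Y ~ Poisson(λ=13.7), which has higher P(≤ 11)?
X has higher probability (P(X ≤ 11) = 0.9020 > P(Y ≤ 11) = 0.2862)

Compute P(≤ 11) for each distribution:

X ~ Poisson(λ=7.8):
P(X ≤ 11) = 0.9020

Y ~ Poisson(λ=13.7):
P(Y ≤ 11) = 0.2862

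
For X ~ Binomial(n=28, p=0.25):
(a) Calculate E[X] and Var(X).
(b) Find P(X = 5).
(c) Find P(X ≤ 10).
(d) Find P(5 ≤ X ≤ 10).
(a) E[X] = 7.0000, Var(X) = 5.2500
(b) P(X = 5) = 0.128403
(c) P(X ≤ 10) = 0.932103
(d) P(5 ≤ X ≤ 10) = 0.796716

We have X ~ Binomial(n=28, p=0.25).

(a) Moments:
E[X] = 7.0000
Var(X) = 5.2500
σ = √Var(X) = 2.2913

(b) Point probability using PMF:
P(X = 5) = 0.128403

(c) Cumulative probability using CDF:
P(X ≤ 10) = F(10) = 0.932103

(d) Range probability:
P(5 ≤ X ≤ 10) = P(X ≤ 10) - P(X ≤ 4)
                   = F(10) - F(4)
                   = 0.932103 - 0.135387
                   = 0.796716

This means approximately 79.7% of outcomes fall in the interval [5, 10].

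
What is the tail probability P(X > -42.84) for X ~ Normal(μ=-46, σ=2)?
0.057053

We have X ~ Normal(μ=-46, σ=2).

P(X > -42.84) = 1 - P(X ≤ -42.84)
                = 1 - F(-42.84)
                = 1 - 0.942947
                = 0.057053

So there's approximately a 5.7% chance that X exceeds -42.84.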